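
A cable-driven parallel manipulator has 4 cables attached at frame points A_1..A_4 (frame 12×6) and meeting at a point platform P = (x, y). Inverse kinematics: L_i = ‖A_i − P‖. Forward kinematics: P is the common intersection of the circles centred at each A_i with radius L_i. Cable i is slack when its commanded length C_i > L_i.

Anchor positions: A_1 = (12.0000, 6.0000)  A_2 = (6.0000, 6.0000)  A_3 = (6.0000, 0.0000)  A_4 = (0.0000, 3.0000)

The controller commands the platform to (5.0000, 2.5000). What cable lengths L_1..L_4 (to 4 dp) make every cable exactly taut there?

L_1: Δ = A_1−P = (7.0000, 3.5000) → ‖Δ‖ = √61.2500 = 7.8262
L_2: Δ = A_2−P = (1.0000, 3.5000) → ‖Δ‖ = √13.2500 = 3.6401
L_3: Δ = A_3−P = (1.0000, -2.5000) → ‖Δ‖ = √7.2500 = 2.6926
L_4: Δ = A_4−P = (-5.0000, 0.5000) → ‖Δ‖ = √25.2500 = 5.0249

(7.8262, 3.6401, 2.6926, 5.0249)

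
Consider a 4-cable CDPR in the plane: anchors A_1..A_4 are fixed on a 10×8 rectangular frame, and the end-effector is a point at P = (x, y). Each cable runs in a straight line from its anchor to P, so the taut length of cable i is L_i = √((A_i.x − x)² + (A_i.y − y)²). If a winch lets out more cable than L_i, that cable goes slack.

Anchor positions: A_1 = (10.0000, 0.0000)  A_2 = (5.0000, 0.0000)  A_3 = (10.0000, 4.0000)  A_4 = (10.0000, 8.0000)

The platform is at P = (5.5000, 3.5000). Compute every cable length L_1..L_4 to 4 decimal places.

cable 1: Δx=4.5000, Δy=-3.5000; L_1 = √(Δx²+Δy²) = 5.7009
cable 2: Δx=-0.5000, Δy=-3.5000; L_2 = √(Δx²+Δy²) = 3.5355
cable 3: Δx=4.5000, Δy=0.5000; L_3 = √(Δx²+Δy²) = 4.5277
cable 4: Δx=4.5000, Δy=4.5000; L_4 = √(Δx²+Δy²) = 6.3640

(5.7009, 3.5355, 4.5277, 6.3640)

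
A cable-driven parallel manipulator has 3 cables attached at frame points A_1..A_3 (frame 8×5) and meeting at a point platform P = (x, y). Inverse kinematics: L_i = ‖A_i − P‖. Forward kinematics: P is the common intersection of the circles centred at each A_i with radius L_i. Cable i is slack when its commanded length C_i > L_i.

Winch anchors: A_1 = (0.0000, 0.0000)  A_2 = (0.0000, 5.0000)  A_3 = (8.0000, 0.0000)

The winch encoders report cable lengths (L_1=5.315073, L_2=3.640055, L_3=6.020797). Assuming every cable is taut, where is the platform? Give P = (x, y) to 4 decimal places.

expand ‖A_i−P‖²=L_i² and subtract eq 1 (c_i ≔ ‖A_i‖²−L_i²)
c_1 = 0.0000+0.0000−28.2500 = -28.2500
eq1−eq2 → [0.0000  -10.0000]·P = -40.0000
eq1−eq3 → [-16.0000  0.0000]·P = -56.0000
2×2 solve → P = (3.5000, 4.0000)

(3.5000, 4.0000)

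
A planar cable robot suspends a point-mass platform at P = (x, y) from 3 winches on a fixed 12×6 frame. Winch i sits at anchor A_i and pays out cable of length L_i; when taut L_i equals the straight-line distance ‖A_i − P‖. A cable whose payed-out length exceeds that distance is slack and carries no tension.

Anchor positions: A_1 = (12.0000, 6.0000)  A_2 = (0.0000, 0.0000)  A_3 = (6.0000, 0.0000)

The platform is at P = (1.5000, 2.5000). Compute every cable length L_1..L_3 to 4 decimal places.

(11.0680, 2.9155, 5.1478)

L_1 = √((12.0000−1.5000)² + (6.0000−2.5000)²) = 11.0680
L_2 = √((0.0000−1.5000)² + (0.0000−2.5000)²) = 2.9155
L_3 = √((6.0000−1.5000)² + (0.0000−2.5000)²) = 5.1478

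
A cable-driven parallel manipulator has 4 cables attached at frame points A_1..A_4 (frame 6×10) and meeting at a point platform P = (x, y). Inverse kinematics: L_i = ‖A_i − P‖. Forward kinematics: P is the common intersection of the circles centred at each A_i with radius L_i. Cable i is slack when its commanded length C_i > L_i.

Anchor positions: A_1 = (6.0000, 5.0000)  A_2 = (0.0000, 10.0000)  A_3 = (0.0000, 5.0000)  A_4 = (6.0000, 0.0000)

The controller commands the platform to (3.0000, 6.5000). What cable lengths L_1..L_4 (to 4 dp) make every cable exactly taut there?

(3.3541, 4.6098, 3.3541, 7.1589)

L_1: Δ = A_1−P = (3.0000, -1.5000) → ‖Δ‖ = √11.2500 = 3.3541
L_2: Δ = A_2−P = (-3.0000, 3.5000) → ‖Δ‖ = √21.2500 = 4.6098
L_3: Δ = A_3−P = (-3.0000, -1.5000) → ‖Δ‖ = √11.2500 = 3.3541
L_4: Δ = A_4−P = (3.0000, -6.5000) → ‖Δ‖ = √51.2500 = 7.1589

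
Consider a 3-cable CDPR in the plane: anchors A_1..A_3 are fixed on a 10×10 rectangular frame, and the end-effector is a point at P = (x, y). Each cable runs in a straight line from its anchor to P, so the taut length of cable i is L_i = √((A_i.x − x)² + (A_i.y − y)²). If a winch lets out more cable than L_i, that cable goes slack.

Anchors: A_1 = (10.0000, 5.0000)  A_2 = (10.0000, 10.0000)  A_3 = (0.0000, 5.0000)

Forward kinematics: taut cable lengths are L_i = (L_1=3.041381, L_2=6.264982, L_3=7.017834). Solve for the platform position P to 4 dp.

expand ‖A_i−P‖²=L_i² and subtract eq 1 (q_i ≔ ‖A_i‖²−L_i²)
q_1 = 100.0000+25.0000−9.2500 = 115.7500
eq1−eq2 → [0.0000  -10.0000]·P = -45.0000
eq1−eq3 → [20.0000  0.0000]·P = 140.0000
2×2 solve → P = (7.0000, 4.5000)

(7.0000, 4.5000)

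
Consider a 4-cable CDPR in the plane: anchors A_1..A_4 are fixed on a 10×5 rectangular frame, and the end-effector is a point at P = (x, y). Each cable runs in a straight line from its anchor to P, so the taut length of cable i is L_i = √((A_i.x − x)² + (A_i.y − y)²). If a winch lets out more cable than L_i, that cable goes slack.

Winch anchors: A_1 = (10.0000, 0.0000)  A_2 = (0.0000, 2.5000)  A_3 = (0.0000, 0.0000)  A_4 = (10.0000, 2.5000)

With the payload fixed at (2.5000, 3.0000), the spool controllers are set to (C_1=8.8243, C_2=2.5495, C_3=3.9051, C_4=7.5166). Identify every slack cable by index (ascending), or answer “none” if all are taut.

cable 1: L_1 = ‖A_1−P‖ = 8.0777;  C_1 = 8.8243 → slack
cable 2: L_2 = ‖A_2−P‖ = 2.5495;  C_2 = 2.5495 → taut
cable 3: L_3 = ‖A_3−P‖ = 3.9051;  C_3 = 3.9051 → taut
cable 4: L_4 = ‖A_4−P‖ = 7.5166;  C_4 = 7.5166 → taut

1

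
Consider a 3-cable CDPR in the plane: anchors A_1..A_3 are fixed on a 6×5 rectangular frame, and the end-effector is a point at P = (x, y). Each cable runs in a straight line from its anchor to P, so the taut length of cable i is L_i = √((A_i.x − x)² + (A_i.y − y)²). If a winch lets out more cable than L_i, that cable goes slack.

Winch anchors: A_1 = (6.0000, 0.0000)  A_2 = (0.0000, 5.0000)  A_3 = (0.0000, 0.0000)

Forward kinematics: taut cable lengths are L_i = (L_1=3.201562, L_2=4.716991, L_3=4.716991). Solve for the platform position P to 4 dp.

(4.0000, 2.5000)

circle eqns → linear via eq_j − eq_1; set k_j = A_j·A_j − L_j²
k_1 = 36.0000+0.0000−10.2500 = 25.7500
12.0000·x − 10.0000·y = k_1−k_2 = 23.0000
12.0000·x + 0.0000·y = k_1−k_3 = 48.0000
solve first two rows → x=4.0000, y=2.5000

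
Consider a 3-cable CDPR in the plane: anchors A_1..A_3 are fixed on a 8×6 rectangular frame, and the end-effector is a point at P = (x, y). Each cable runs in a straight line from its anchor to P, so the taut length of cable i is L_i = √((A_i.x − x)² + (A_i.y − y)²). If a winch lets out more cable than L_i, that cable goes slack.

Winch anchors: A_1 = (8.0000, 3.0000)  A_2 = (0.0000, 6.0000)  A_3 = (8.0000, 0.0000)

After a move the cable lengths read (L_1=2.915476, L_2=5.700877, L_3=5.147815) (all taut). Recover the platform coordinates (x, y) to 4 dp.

(5.5000, 4.5000)

expand ‖A_i−P‖²=L_i² and subtract eq 1 (k_i ≔ ‖A_i‖²−L_i²)
k_1 = 64.0000+9.0000−8.5000 = 64.5000
eq1−eq2 → [16.0000  -6.0000]·P = 61.0000
eq1−eq3 → [0.0000  6.0000]·P = 27.0000
2×2 solve → P = (5.5000, 4.5000)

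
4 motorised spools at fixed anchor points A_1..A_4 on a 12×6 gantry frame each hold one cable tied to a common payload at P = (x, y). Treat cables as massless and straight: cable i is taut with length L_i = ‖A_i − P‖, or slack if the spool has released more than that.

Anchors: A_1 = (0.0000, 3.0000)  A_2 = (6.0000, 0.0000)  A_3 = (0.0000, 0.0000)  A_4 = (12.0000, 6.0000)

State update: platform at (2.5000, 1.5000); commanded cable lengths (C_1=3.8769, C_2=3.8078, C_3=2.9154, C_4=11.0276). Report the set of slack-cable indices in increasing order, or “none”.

cable 1: L_1 = ‖A_1−P‖ = 2.9155;  C_1 = 3.8769 → slack
cable 2: L_2 = ‖A_2−P‖ = 3.8079;  C_2 = 3.8078 → taut
cable 3: L_3 = ‖A_3−P‖ = 2.9155;  C_3 = 2.9154 → taut
cable 4: L_4 = ‖A_4−P‖ = 10.5119;  C_4 = 11.0276 → slack

1, 4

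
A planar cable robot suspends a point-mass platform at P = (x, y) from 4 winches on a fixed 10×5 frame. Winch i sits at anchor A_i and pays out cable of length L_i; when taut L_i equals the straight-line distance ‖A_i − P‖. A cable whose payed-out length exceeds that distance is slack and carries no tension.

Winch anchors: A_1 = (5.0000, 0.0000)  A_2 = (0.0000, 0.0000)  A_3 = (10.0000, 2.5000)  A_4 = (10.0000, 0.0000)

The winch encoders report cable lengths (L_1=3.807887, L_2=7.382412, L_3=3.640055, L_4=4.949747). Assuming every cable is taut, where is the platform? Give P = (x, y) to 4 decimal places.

each cable: (A_i−P)·(A_i−P) = L_i²; let q_i = ‖A_i‖²−L_i²
q_1 = 25.0000+0.0000−14.5000 = 10.5000
row 1: 10.0000x + 0.0000y = 65.0000  (q_2=-54.5000)
row 2: -10.0000x − 5.0000y = -82.5000  (q_3=93.0000)
row 3: -10.0000x + 0.0000y = -65.0000  (q_4=75.5000)
Cramer on rows 1–2 → x = 6.5000, y = 3.5000
check cable 4: ‖A_4−P‖² = 24.5000 ≈ L_4² = 24.5000 ✓

(6.5000, 3.5000)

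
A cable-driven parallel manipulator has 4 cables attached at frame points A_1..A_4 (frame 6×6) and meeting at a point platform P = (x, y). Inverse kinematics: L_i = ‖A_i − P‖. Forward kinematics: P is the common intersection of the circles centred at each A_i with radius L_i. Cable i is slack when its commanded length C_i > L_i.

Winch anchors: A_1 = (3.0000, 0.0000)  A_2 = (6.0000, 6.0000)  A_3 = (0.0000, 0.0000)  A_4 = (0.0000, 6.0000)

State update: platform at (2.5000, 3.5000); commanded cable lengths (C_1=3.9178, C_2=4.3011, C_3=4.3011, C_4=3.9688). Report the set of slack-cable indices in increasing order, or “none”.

cable 1: √((0.5000)²+(-3.5000)²)=3.5355, C_1=3.9178: slack
cable 2: √((3.5000)²+(2.5000)²)=4.3012, C_2=4.3011: taut
cable 3: √((-2.5000)²+(-3.5000)²)=4.3012, C_3=4.3011: taut
cable 4: √((-2.5000)²+(2.5000)²)=3.5355, C_4=3.9688: slack

1, 4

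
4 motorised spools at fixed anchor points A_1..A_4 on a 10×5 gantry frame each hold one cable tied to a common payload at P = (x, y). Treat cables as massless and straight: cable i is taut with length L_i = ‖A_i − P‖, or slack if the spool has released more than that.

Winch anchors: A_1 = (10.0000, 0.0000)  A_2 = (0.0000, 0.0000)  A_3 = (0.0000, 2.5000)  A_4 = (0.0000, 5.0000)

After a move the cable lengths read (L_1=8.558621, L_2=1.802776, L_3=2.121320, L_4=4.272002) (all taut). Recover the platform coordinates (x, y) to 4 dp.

(1.5000, 1.0000)

expand ‖A_i−P‖²=L_i² and subtract eq 1 (q_i ≔ ‖A_i‖²−L_i²)
q_1 = 100.0000+0.0000−73.2500 = 26.7500
eq1−eq2 → [20.0000  0.0000]·P = 30.0000
eq1−eq3 → [20.0000  -5.0000]·P = 25.0000
eq1−eq4 → [20.0000  -10.0000]·P = 20.0000
2×2 solve → P = (1.5000, 1.0000)
check cable 4: ‖A_4−P‖² = 18.2500 ≈ L_4² = 18.2500 ✓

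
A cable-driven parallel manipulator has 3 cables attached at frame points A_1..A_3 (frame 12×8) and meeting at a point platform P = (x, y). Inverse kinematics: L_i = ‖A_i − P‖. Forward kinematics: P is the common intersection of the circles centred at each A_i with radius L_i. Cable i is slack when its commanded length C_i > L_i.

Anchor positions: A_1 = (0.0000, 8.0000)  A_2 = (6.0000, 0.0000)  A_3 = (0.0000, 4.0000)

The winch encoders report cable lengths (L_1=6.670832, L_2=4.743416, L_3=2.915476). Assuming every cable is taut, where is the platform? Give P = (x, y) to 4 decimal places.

each cable: (A_i−P)·(A_i−P) = L_i²; let k_i = ‖A_i‖²−L_i²
k_1 = 0.0000+64.0000−44.5000 = 19.5000
row 1: -12.0000x + 16.0000y = 6.0000  (k_2=13.5000)
row 2: 0.0000x + 8.0000y = 12.0000  (k_3=7.5000)
Cramer on rows 1–2 → x = 1.5000, y = 1.5000

(1.5000, 1.5000)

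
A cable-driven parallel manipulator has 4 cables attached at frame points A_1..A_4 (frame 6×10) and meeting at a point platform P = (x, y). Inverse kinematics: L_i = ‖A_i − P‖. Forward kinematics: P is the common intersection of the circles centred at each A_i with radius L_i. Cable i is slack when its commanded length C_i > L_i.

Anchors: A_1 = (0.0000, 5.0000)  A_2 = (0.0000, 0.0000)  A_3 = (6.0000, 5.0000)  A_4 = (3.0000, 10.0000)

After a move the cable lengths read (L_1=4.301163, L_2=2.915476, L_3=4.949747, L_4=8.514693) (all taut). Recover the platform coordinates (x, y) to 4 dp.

(2.5000, 1.5000)

circle eqns → linear via eq_j − eq_1; set c_j = A_j·A_j − L_j²
c_1 = 0.0000+25.0000−18.5000 = 6.5000
0.0000·x + 10.0000·y = c_1−c_2 = 15.0000
-12.0000·x + 0.0000·y = c_1−c_3 = -30.0000
-6.0000·x − 10.0000·y = c_1−c_4 = -30.0000
solve first two rows → x=2.5000, y=1.5000
check cable 4: ‖A_4−P‖² = 72.5000 ≈ L_4² = 72.5000 ✓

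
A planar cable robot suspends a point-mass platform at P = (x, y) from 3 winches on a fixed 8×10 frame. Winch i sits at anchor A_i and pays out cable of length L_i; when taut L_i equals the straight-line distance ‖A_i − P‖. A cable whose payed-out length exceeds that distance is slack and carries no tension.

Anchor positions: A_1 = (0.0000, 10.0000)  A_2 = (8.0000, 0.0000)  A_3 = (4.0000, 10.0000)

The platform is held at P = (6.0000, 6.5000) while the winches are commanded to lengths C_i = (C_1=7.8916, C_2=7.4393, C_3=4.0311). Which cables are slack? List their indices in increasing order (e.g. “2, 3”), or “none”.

1, 2

cable 1: √((-6.0000)²+(3.5000)²)=6.9462, C_1=7.8916: slack
cable 2: √((2.0000)²+(-6.5000)²)=6.8007, C_2=7.4393: slack
cable 3: √((-2.0000)²+(3.5000)²)=4.0311, C_3=4.0311: taut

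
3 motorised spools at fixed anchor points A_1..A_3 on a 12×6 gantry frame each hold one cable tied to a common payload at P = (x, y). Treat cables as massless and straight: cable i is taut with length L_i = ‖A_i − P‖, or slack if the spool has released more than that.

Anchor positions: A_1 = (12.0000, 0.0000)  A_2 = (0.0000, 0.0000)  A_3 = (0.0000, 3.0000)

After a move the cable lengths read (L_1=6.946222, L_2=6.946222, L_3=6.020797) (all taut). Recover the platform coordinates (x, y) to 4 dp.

circle eqns → linear via eq_j − eq_1; set k_j = A_j·A_j − L_j²
k_1 = 144.0000+0.0000−48.2500 = 95.7500
24.0000·x + 0.0000·y = k_1−k_2 = 144.0000
24.0000·x − 6.0000·y = k_1−k_3 = 123.0000
solve first two rows → x=6.0000, y=3.5000

(6.0000, 3.5000)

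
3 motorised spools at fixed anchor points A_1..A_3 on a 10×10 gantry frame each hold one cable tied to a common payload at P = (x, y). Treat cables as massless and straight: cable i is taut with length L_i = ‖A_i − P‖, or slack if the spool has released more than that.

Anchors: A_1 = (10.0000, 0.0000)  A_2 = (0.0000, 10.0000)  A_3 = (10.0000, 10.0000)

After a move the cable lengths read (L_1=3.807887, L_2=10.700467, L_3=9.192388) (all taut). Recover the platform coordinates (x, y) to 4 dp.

expand ‖A_i−P‖²=L_i² and subtract eq 1 (q_i ≔ ‖A_i‖²−L_i²)
q_1 = 100.0000+0.0000−14.5000 = 85.5000
eq1−eq2 → [20.0000  -20.0000]·P = 100.0000
eq1−eq3 → [0.0000  -20.0000]·P = -30.0000
2×2 solve → P = (6.5000, 1.5000)

(6.5000, 1.5000)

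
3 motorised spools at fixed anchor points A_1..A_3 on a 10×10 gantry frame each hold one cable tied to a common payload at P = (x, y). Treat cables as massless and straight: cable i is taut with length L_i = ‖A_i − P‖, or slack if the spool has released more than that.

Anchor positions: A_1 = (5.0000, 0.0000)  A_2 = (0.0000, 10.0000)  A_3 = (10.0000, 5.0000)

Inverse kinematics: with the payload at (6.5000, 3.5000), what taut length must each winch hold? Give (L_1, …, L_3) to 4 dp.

L_1: Δ = A_1−P = (-1.5000, -3.5000) → ‖Δ‖ = √14.5000 = 3.8079
L_2: Δ = A_2−P = (-6.5000, 6.5000) → ‖Δ‖ = √84.5000 = 9.1924
L_3: Δ = A_3−P = (3.5000, 1.5000) → ‖Δ‖ = √14.5000 = 3.8079

(3.8079, 9.1924, 3.8079)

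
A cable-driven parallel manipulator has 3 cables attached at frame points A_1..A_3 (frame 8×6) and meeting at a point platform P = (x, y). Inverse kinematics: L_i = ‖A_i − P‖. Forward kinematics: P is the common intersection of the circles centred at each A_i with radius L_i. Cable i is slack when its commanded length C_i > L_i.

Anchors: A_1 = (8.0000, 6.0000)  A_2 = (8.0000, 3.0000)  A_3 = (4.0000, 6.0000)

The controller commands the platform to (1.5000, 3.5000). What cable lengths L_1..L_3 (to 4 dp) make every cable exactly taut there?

L_1 = √((8.0000−1.5000)² + (6.0000−3.5000)²) = 6.9642
L_2 = √((8.0000−1.5000)² + (3.0000−3.5000)²) = 6.5192
L_3 = √((4.0000−1.5000)² + (6.0000−3.5000)²) = 3.5355

(6.9642, 6.5192, 3.5355)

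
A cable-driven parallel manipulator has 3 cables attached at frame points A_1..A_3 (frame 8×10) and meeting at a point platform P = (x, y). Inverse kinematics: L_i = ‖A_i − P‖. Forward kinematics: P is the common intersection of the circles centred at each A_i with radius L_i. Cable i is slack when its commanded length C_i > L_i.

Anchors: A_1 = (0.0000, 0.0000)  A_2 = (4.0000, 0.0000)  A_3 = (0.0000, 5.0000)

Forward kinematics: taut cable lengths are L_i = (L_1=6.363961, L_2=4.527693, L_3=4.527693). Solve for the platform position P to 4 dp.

expand ‖A_i−P‖²=L_i² and subtract eq 1 (c_i ≔ ‖A_i‖²−L_i²)
c_1 = 0.0000+0.0000−40.5000 = -40.5000
eq1−eq2 → [-8.0000  0.0000]·P = -36.0000
eq1−eq3 → [0.0000  -10.0000]·P = -45.0000
2×2 solve → P = (4.5000, 4.5000)

(4.5000, 4.5000)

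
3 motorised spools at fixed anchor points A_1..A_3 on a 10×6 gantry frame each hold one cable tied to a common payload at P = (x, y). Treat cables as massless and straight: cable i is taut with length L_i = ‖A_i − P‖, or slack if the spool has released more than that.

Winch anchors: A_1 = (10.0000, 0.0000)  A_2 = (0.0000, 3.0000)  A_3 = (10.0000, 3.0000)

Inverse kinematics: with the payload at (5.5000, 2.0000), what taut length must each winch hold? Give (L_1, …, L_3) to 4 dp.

L_1 = √((10.0000−5.5000)² + (0.0000−2.0000)²) = 4.9244
L_2 = √((0.0000−5.5000)² + (3.0000−2.0000)²) = 5.5902
L_3 = √((10.0000−5.5000)² + (3.0000−2.0000)²) = 4.6098

(4.9244, 5.5902, 4.6098)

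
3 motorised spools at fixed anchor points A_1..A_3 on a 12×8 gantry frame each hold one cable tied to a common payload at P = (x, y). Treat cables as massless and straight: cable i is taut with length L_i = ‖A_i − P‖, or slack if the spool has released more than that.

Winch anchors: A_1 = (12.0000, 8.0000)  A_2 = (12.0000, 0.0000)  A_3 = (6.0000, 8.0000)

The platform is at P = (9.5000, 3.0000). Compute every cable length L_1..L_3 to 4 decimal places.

(5.5902, 3.9051, 6.1033)

L_1: Δ = A_1−P = (2.5000, 5.0000) → ‖Δ‖ = √31.2500 = 5.5902
L_2: Δ = A_2−P = (2.5000, -3.0000) → ‖Δ‖ = √15.2500 = 3.9051
L_3: Δ = A_3−P = (-3.5000, 5.0000) → ‖Δ‖ = √37.2500 = 6.1033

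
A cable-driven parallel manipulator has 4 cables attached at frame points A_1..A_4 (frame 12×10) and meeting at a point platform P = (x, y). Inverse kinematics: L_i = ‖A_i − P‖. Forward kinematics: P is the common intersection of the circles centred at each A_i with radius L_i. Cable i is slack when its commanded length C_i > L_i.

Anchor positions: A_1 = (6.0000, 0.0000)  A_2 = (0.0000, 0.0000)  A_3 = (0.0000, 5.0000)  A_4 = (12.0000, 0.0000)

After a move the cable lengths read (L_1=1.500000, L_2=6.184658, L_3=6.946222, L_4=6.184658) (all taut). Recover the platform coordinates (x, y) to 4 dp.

circle eqns → linear via eq_j − eq_1; set c_j = A_j·A_j − L_j²
c_1 = 36.0000+0.0000−2.2500 = 33.7500
12.0000·x + 0.0000·y = c_1−c_2 = 72.0000
12.0000·x − 10.0000·y = c_1−c_3 = 57.0000
-12.0000·x + 0.0000·y = c_1−c_4 = -72.0000
solve first two rows → x=6.0000, y=1.5000
check cable 4: ‖A_4−P‖² = 38.2500 ≈ L_4² = 38.2500 ✓

(6.0000, 1.5000)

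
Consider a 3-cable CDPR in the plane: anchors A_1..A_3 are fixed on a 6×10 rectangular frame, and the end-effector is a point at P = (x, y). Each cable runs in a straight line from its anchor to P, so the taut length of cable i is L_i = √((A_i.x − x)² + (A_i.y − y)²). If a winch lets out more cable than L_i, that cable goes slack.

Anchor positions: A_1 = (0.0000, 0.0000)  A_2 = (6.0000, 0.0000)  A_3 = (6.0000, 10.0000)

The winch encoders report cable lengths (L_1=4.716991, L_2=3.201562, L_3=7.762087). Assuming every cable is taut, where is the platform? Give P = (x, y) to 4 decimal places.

(4.0000, 2.5000)

expand ‖A_i−P‖²=L_i² and subtract eq 1 (q_i ≔ ‖A_i‖²−L_i²)
q_1 = 0.0000+0.0000−22.2500 = -22.2500
eq1−eq2 → [-12.0000  0.0000]·P = -48.0000
eq1−eq3 → [-12.0000  -20.0000]·P = -98.0000
2×2 solve → P = (4.0000, 2.5000)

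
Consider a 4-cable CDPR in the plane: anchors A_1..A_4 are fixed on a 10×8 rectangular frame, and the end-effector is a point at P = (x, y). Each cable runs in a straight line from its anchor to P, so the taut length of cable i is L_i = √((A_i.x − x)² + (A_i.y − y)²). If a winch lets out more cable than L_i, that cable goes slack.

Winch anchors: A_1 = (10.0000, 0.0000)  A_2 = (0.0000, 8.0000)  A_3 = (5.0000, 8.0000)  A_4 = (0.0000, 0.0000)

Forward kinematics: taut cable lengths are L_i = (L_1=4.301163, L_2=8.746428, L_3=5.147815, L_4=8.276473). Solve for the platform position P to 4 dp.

(7.5000, 3.5000)

each cable: (A_i−P)·(A_i−P) = L_i²; let k_i = ‖A_i‖²−L_i²
k_1 = 100.0000+0.0000−18.5000 = 81.5000
row 1: 20.0000x − 16.0000y = 94.0000  (k_2=-12.5000)
row 2: 10.0000x − 16.0000y = 19.0000  (k_3=62.5000)
row 3: 20.0000x + 0.0000y = 150.0000  (k_4=-68.5000)
Cramer on rows 1–2 → x = 7.5000, y = 3.5000
check cable 4: ‖A_4−P‖² = 68.5000 ≈ L_4² = 68.5000 ✓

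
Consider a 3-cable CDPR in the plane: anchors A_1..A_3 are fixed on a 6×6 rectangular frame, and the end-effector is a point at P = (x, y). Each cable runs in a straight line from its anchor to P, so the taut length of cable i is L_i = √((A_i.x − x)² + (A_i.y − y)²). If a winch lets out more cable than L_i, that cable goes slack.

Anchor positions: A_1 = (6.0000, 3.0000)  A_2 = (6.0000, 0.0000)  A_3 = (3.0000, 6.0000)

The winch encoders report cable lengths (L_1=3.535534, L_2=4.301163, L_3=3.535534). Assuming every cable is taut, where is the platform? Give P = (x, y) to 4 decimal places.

each cable: (A_i−P)·(A_i−P) = L_i²; let q_i = ‖A_i‖²−L_i²
q_1 = 36.0000+9.0000−12.5000 = 32.5000
row 1: 0.0000x + 6.0000y = 15.0000  (q_2=17.5000)
row 2: 6.0000x − 6.0000y = 0.0000  (q_3=32.5000)
Cramer on rows 1–2 → x = 2.5000, y = 2.5000

(2.5000, 2.5000)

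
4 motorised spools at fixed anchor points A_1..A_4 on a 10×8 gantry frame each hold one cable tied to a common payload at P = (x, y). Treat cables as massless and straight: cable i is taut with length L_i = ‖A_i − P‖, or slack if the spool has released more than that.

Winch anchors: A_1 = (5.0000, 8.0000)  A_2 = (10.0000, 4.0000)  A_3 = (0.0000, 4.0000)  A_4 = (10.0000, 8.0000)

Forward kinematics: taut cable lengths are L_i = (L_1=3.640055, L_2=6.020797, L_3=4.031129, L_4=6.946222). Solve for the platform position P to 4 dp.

each cable: (A_i−P)·(A_i−P) = L_i²; let c_i = ‖A_i‖²−L_i²
c_1 = 25.0000+64.0000−13.2500 = 75.7500
row 1: -10.0000x + 8.0000y = -4.0000  (c_2=79.7500)
row 2: 10.0000x + 8.0000y = 76.0000  (c_3=-0.2500)
row 3: -10.0000x + 0.0000y = -40.0000  (c_4=115.7500)
Cramer on rows 1–2 → x = 4.0000, y = 4.5000
check cable 4: ‖A_4−P‖² = 48.2500 ≈ L_4² = 48.2500 ✓

(4.0000, 4.5000)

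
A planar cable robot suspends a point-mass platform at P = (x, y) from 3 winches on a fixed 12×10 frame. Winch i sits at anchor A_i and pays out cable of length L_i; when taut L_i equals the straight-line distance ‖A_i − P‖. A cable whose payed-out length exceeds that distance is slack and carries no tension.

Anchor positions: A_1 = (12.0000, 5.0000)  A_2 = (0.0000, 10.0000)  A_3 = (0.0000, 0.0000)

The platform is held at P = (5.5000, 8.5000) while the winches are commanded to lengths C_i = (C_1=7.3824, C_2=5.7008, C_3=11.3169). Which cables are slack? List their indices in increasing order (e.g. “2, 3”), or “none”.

i=1: geometric 7.3824 vs commanded 7.3824 ⇒ taut
i=2: geometric 5.7009 vs commanded 5.7008 ⇒ taut
i=3: geometric 10.1242 vs commanded 11.3169 ⇒ slack

3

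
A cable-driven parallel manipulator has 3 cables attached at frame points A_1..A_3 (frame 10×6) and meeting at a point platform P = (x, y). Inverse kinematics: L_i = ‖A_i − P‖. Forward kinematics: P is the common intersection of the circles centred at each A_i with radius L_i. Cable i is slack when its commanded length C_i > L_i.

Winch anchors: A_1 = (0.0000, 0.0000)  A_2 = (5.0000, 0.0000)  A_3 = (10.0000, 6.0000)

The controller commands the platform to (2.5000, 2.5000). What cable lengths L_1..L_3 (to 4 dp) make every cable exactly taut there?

(3.5355, 3.5355, 8.2765)

L_1: Δ = A_1−P = (-2.5000, -2.5000) → ‖Δ‖ = √12.5000 = 3.5355
L_2: Δ = A_2−P = (2.5000, -2.5000) → ‖Δ‖ = √12.5000 = 3.5355
L_3: Δ = A_3−P = (7.5000, 3.5000) → ‖Δ‖ = √68.5000 = 8.2765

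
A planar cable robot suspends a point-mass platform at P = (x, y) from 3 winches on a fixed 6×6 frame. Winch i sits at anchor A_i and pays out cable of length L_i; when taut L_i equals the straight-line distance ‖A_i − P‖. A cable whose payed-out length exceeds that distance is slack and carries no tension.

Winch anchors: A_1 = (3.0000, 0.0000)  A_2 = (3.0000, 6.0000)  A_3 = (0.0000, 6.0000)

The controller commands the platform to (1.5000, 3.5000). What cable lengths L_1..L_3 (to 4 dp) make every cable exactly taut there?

(3.8079, 2.9155, 2.9155)

cable 1: Δx=1.5000, Δy=-3.5000; L_1 = √(Δx²+Δy²) = 3.8079
cable 2: Δx=1.5000, Δy=2.5000; L_2 = √(Δx²+Δy²) = 2.9155
cable 3: Δx=-1.5000, Δy=2.5000; L_3 = √(Δx²+Δy²) = 2.9155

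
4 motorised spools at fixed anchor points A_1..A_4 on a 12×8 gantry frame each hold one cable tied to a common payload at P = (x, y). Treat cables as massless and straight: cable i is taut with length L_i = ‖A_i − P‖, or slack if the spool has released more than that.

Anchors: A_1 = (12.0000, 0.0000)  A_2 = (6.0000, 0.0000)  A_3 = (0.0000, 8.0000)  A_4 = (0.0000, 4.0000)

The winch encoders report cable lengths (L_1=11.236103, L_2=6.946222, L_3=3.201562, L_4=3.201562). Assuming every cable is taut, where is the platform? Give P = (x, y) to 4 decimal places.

expand ‖A_i−P‖²=L_i² and subtract eq 1 (c_i ≔ ‖A_i‖²−L_i²)
c_1 = 144.0000+0.0000−126.2500 = 17.7500
eq1−eq2 → [12.0000  0.0000]·P = 30.0000
eq1−eq3 → [24.0000  -16.0000]·P = -36.0000
eq1−eq4 → [24.0000  -8.0000]·P = 12.0000
2×2 solve → P = (2.5000, 6.0000)
check cable 4: ‖A_4−P‖² = 10.2500 ≈ L_4² = 10.2500 ✓

(2.5000, 6.0000)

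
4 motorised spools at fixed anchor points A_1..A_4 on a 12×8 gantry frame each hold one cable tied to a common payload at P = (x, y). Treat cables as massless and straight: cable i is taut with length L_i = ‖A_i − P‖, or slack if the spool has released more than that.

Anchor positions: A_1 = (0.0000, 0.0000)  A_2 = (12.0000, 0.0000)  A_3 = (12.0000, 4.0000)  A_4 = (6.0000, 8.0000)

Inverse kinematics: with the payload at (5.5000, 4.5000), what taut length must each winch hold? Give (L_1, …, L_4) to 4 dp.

cable 1: Δx=-5.5000, Δy=-4.5000; L_1 = √(Δx²+Δy²) = 7.1063
cable 2: Δx=6.5000, Δy=-4.5000; L_2 = √(Δx²+Δy²) = 7.9057
cable 3: Δx=6.5000, Δy=-0.5000; L_3 = √(Δx²+Δy²) = 6.5192
cable 4: Δx=0.5000, Δy=3.5000; L_4 = √(Δx²+Δy²) = 3.5355

(7.1063, 7.9057, 6.5192, 3.5355)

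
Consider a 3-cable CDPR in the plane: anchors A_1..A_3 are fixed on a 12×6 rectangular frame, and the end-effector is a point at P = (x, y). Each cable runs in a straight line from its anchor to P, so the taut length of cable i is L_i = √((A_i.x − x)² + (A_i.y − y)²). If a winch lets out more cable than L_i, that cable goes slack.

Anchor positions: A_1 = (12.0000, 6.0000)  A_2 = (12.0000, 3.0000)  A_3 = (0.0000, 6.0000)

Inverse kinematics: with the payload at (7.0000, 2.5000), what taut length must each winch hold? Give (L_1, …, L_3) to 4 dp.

(6.1033, 5.0249, 7.8262)

L_1 = √((12.0000−7.0000)² + (6.0000−2.5000)²) = 6.1033
L_2 = √((12.0000−7.0000)² + (3.0000−2.5000)²) = 5.0249
L_3 = √((0.0000−7.0000)² + (6.0000−2.5000)²) = 7.8262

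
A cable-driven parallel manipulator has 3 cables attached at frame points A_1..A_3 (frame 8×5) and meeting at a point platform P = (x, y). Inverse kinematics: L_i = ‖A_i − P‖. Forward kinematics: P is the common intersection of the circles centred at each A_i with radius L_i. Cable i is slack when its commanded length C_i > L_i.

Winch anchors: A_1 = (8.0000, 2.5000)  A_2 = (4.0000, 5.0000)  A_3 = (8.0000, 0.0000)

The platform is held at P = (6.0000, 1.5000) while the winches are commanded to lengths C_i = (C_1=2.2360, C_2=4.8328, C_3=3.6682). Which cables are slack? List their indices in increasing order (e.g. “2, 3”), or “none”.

i=1: geometric 2.2361 vs commanded 2.2360 ⇒ taut
i=2: geometric 4.0311 vs commanded 4.8328 ⇒ slack
i=3: geometric 2.5000 vs commanded 3.6682 ⇒ slack

2, 3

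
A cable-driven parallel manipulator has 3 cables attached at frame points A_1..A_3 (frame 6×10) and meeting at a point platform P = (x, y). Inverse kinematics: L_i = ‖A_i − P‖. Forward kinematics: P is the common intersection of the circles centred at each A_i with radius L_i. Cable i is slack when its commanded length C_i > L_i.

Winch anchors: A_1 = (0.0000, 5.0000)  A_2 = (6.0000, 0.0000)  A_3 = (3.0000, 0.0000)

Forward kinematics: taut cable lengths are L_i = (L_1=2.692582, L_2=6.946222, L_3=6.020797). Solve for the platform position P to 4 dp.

circle eqns → linear via eq_j − eq_1; set q_j = A_j·A_j − L_j²
q_1 = 0.0000+25.0000−7.2500 = 17.7500
-12.0000·x + 10.0000·y = q_1−q_2 = 30.0000
-6.0000·x + 10.0000·y = q_1−q_3 = 45.0000
solve first two rows → x=2.5000, y=6.0000

(2.5000, 6.0000)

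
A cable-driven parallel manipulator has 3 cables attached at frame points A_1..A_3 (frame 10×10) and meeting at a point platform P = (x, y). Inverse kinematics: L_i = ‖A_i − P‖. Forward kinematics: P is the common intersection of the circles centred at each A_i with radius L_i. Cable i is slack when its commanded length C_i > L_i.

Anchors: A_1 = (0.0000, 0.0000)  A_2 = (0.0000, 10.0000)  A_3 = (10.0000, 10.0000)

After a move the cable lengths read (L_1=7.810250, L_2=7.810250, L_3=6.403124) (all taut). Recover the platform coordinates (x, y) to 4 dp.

each cable: (A_i−P)·(A_i−P) = L_i²; let c_i = ‖A_i‖²−L_i²
c_1 = 0.0000+0.0000−61.0000 = -61.0000
row 1: 0.0000x − 20.0000y = -100.0000  (c_2=39.0000)
row 2: -20.0000x − 20.0000y = -220.0000  (c_3=159.0000)
Cramer on rows 1–2 → x = 6.0000, y = 5.0000

(6.0000, 5.0000)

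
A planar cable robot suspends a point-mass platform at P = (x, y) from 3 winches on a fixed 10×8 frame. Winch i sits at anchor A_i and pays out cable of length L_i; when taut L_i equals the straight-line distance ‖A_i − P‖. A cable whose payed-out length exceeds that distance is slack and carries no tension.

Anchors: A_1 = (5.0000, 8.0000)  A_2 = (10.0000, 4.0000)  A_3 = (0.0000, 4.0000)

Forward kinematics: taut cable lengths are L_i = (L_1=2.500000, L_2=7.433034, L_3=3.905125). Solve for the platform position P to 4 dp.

(3.0000, 6.5000)

each cable: (A_i−P)·(A_i−P) = L_i²; let q_i = ‖A_i‖²−L_i²
q_1 = 25.0000+64.0000−6.2500 = 82.7500
row 1: -10.0000x + 8.0000y = 22.0000  (q_2=60.7500)
row 2: 10.0000x + 8.0000y = 82.0000  (q_3=0.7500)
Cramer on rows 1–2 → x = 3.0000, y = 6.5000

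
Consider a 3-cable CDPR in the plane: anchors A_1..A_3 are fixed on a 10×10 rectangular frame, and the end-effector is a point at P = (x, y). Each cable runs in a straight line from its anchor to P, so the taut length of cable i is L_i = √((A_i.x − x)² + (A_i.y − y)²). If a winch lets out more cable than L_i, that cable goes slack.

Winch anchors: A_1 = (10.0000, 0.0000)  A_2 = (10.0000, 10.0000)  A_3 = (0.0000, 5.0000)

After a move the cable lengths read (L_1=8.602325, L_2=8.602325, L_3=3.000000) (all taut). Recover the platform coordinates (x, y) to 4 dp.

each cable: (A_i−P)·(A_i−P) = L_i²; let k_i = ‖A_i‖²−L_i²
k_1 = 100.0000+0.0000−74.0000 = 26.0000
row 1: 0.0000x − 20.0000y = -100.0000  (k_2=126.0000)
row 2: 20.0000x − 10.0000y = 10.0000  (k_3=16.0000)
Cramer on rows 1–2 → x = 3.0000, y = 5.0000

(3.0000, 5.0000)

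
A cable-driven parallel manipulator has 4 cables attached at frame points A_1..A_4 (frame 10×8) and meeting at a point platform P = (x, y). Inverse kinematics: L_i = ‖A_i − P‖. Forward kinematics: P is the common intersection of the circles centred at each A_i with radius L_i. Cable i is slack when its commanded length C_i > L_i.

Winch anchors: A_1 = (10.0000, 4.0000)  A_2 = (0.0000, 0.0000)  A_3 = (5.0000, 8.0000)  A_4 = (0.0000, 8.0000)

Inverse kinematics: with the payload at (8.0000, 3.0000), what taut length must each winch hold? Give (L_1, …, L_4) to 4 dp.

cable 1: Δx=2.0000, Δy=1.0000; L_1 = √(Δx²+Δy²) = 2.2361
cable 2: Δx=-8.0000, Δy=-3.0000; L_2 = √(Δx²+Δy²) = 8.5440
cable 3: Δx=-3.0000, Δy=5.0000; L_3 = √(Δx²+Δy²) = 5.8310
cable 4: Δx=-8.0000, Δy=5.0000; L_4 = √(Δx²+Δy²) = 9.4340

(2.2361, 8.5440, 5.8310, 9.4340)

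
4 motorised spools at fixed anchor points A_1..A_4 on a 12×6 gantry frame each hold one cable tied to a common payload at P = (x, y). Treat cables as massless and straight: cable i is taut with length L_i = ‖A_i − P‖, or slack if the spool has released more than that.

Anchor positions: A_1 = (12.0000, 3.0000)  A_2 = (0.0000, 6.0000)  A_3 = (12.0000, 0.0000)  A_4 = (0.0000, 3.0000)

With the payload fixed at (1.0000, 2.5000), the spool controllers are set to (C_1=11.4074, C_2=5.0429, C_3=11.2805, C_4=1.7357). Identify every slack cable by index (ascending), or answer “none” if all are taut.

1, 2, 4

i=1: geometric 11.0114 vs commanded 11.4074 ⇒ slack
i=2: geometric 3.6401 vs commanded 5.0429 ⇒ slack
i=3: geometric 11.2805 vs commanded 11.2805 ⇒ taut
i=4: geometric 1.1180 vs commanded 1.7357 ⇒ slack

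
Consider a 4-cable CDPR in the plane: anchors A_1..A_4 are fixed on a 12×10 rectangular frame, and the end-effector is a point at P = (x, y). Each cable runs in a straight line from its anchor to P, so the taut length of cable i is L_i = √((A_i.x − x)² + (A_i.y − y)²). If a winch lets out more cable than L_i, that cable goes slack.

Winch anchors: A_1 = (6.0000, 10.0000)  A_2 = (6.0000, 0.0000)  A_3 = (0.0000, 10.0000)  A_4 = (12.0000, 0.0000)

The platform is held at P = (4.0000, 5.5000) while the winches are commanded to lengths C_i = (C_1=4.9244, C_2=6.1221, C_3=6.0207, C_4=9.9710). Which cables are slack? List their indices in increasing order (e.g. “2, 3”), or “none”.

i=1: geometric 4.9244 vs commanded 4.9244 ⇒ taut
i=2: geometric 5.8523 vs commanded 6.1221 ⇒ slack
i=3: geometric 6.0208 vs commanded 6.0207 ⇒ taut
i=4: geometric 9.7082 vs commanded 9.9710 ⇒ slack

2, 4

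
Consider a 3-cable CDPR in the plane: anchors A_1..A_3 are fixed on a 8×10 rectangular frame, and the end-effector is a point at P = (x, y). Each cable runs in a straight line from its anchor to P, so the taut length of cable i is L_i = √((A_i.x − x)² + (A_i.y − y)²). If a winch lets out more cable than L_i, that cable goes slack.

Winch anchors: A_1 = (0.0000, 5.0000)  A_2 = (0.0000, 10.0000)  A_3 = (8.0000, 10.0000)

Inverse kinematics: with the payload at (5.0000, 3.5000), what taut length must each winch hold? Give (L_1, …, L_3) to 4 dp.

(5.2202, 8.2006, 7.1589)

L_1 = √((0.0000−5.0000)² + (5.0000−3.5000)²) = 5.2202
L_2 = √((0.0000−5.0000)² + (10.0000−3.5000)²) = 8.2006
L_3 = √((8.0000−5.0000)² + (10.0000−3.5000)²) = 7.1589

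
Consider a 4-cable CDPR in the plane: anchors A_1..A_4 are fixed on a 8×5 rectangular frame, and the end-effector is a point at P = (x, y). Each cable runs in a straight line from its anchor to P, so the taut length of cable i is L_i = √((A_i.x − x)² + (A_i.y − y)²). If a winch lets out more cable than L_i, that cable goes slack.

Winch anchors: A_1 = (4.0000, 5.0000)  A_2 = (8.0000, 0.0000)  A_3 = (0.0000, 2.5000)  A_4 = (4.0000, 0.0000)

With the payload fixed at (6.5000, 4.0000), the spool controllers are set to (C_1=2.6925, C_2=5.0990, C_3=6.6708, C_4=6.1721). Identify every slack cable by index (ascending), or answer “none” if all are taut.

2, 4

cable 1: L_1 = ‖A_1−P‖ = 2.6926;  C_1 = 2.6925 → taut
cable 2: L_2 = ‖A_2−P‖ = 4.2720;  C_2 = 5.0990 → slack
cable 3: L_3 = ‖A_3−P‖ = 6.6708;  C_3 = 6.6708 → taut
cable 4: L_4 = ‖A_4−P‖ = 4.7170;  C_4 = 6.1721 → slack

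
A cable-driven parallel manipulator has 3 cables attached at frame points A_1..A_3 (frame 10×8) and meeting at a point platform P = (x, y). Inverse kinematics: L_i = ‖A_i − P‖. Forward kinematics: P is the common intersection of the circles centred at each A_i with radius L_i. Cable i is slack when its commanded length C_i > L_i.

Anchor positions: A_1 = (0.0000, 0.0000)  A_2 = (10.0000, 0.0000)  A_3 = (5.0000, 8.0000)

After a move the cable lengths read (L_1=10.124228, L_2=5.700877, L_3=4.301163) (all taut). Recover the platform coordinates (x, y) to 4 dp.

expand ‖A_i−P‖²=L_i² and subtract eq 1 (k_i ≔ ‖A_i‖²−L_i²)
k_1 = 0.0000+0.0000−102.5000 = -102.5000
eq1−eq2 → [-20.0000  0.0000]·P = -170.0000
eq1−eq3 → [-10.0000  -16.0000]·P = -173.0000
2×2 solve → P = (8.5000, 5.5000)

(8.5000, 5.5000)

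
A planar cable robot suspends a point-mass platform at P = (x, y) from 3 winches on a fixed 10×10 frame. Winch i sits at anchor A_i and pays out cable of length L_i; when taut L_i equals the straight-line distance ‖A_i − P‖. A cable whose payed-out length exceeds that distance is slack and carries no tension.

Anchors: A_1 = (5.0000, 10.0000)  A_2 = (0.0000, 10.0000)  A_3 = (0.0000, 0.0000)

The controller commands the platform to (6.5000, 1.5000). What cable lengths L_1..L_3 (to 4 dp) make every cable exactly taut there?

cable 1: Δx=-1.5000, Δy=8.5000; L_1 = √(Δx²+Δy²) = 8.6313
cable 2: Δx=-6.5000, Δy=8.5000; L_2 = √(Δx²+Δy²) = 10.7005
cable 3: Δx=-6.5000, Δy=-1.5000; L_3 = √(Δx²+Δy²) = 6.6708

(8.6313, 10.7005, 6.6708)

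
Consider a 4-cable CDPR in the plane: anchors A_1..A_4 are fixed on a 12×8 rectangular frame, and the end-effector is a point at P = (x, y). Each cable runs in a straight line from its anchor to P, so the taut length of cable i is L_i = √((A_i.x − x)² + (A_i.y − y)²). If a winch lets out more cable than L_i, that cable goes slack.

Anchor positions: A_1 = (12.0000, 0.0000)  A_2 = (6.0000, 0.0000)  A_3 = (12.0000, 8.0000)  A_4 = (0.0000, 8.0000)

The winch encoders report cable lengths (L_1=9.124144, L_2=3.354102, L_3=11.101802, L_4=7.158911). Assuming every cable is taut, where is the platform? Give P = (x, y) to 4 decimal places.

each cable: (A_i−P)·(A_i−P) = L_i²; let c_i = ‖A_i‖²−L_i²
c_1 = 144.0000+0.0000−83.2500 = 60.7500
row 1: 12.0000x + 0.0000y = 36.0000  (c_2=24.7500)
row 2: 0.0000x − 16.0000y = -24.0000  (c_3=84.7500)
row 3: 24.0000x − 16.0000y = 48.0000  (c_4=12.7500)
Cramer on rows 1–2 → x = 3.0000, y = 1.5000
check cable 4: ‖A_4−P‖² = 51.2500 ≈ L_4² = 51.2500 ✓

(3.0000, 1.5000)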